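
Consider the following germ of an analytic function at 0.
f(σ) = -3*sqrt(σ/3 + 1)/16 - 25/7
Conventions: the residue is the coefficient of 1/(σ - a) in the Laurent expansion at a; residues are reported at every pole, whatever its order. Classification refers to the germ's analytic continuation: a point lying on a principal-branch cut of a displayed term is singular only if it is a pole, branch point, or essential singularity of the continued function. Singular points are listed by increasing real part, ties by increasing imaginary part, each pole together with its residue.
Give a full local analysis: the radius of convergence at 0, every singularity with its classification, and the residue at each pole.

Branch term (-3/16)*sqrt(1 - σ/(-3)): its argument vanishes at σ = -3, a square-root branch point, modulus 3.
The radius of convergence is the smallest modulus among the singular points: 3.

Radius of convergence at 0: 3.
At -3: an algebraic (square-root) branch point.


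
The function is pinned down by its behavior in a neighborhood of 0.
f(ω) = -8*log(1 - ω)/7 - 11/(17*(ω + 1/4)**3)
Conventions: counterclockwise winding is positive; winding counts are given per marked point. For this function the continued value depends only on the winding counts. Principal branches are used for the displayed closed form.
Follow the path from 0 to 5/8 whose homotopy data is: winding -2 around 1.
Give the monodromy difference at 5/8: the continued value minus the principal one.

The rational part is single-valued and drops out of the difference; each branch term changes only by its own monodromy.
(-8/7)*log(1 - ω/(1)): each positive loop around 1 adds 2*pi*i to the log, so winding -2 contributes (-8/7)*(-2)*2*pi*i = (32/7)*pi*i.
Summing the contributions at ω = 5/8 gives (32/7)*pi*i.

Continued minus principal equals (32/7)*pi*i.


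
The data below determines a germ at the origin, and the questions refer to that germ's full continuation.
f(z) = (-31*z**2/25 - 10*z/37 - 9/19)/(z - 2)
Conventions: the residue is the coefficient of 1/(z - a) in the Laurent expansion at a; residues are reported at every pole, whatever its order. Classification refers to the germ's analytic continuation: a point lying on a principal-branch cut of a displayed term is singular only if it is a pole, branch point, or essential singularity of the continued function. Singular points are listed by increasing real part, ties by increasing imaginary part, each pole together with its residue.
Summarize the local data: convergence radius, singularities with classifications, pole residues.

Radius of convergence at 0: 2.
At 2: a pole of order 1; residue -104997/17575.

Denominator factor (z - 2): pole of order 1 at 2, modulus 2.
The radius of convergence is the smallest modulus among the singular points: 2.
At the order-1 pole 2 set g(z) = (z - (2))*f(z) = -31*z**2/25 - 10*z/37 - 9/19.
Simple pole: residue = g(a) at a = 2, which is -104997/17575.


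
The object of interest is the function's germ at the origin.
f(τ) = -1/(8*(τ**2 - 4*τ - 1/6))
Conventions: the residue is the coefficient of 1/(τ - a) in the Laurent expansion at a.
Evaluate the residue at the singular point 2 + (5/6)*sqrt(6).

The residue is -(1/80)*sqrt(6).

The factor τ**2 - 4*τ - 1/6 splits as (τ - a)(τ - a') with a = 2 + (5/6)*sqrt(6), a' = 2 - (5/6)*sqrt(6). At the order-1 pole a set g(τ) = (τ - a)*f(τ) = [-1/8] / (τ - a').
Simple pole: residue = g(a) at a = 2 + (5/6)*sqrt(6), which is -(1/80)*sqrt(6).


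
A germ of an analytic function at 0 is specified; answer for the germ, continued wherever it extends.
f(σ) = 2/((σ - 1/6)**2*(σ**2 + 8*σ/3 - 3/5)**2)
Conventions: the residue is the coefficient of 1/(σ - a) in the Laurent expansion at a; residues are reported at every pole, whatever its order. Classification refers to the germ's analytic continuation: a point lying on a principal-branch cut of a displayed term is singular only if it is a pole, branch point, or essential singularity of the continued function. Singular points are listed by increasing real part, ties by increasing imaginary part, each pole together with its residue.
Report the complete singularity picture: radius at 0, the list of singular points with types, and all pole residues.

Radius of convergence at 0: 1/6.
At -4/3 - (1/15)*sqrt(535): a pole of order 2; residue -34992000/12167 + (17320639050/139299983)*sqrt(535).
At 1/6: a pole of order 2; residue 69984000/12167.
At -4/3 + (1/15)*sqrt(535): a pole of order 2; residue -34992000/12167 - (17320639050/139299983)*sqrt(535).

Denominator factor (σ - 1/6)^2: pole of order 2 at 1/6, modulus 1/6.
Denominator factor (σ**2 + 8*σ/3 - 3/5)^2: discriminant 428/45, real irrational roots -4/3 + (1/15)*sqrt(535) and -4/3 - (1/15)*sqrt(535); poles of order 2, moduli -4/3 + (1/15)*sqrt(535) and 4/3 + (1/15)*sqrt(535).
The radius of convergence is the smallest modulus among the singular points: 1/6.
The factor σ**2 + 8*σ/3 - 3/5 splits as (σ - a)(σ - a') with a = -4/3 - (1/15)*sqrt(535), a' = -4/3 + (1/15)*sqrt(535). At the order-2 pole a set g(σ) = (σ - a)^2*f(σ) = [2/(σ - 1/6)**2] / (σ - a')^2.
Order-2 pole: residue = g'(a); g'(-4/3 - (1/15)*sqrt(535)) = -34992000/12167 + (17320639050/139299983)*sqrt(535), so the residue is -34992000/12167 + (17320639050/139299983)*sqrt(535).
At the order-2 pole 1/6 set g(σ) = (σ - (1/6))^2*f(σ) = 2/(σ**2 + 8*σ/3 - 3/5)**2.
Order-2 pole: residue = g'(a); g'(1/6) = 69984000/12167, so the residue is 69984000/12167.
The factor σ**2 + 8*σ/3 - 3/5 splits as (σ - a)(σ - a') with a = -4/3 + (1/15)*sqrt(535), a' = -4/3 - (1/15)*sqrt(535). At the order-2 pole a set g(σ) = (σ - a)^2*f(σ) = [2/(σ - 1/6)**2] / (σ - a')^2.
Order-2 pole: residue = g'(a); g'(-4/3 + (1/15)*sqrt(535)) = -34992000/12167 - (17320639050/139299983)*sqrt(535), so the residue is -34992000/12167 - (17320639050/139299983)*sqrt(535).
List the singular points by increasing real part (a conjugate pair: the negative imaginary part first).


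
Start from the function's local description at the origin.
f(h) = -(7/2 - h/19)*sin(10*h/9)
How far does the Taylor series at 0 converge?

The radius of convergence is infinite.

The factor -sin(10*h/9) is entire and contributes no finite singular point.
The polynomial part has no poles.
No finite singular points: the Taylor series at 0 converges everywhere.


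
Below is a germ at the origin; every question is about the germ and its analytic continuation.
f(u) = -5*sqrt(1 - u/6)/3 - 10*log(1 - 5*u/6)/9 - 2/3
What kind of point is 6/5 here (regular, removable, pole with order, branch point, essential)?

The point is a logarithmic branch point.

The term (-10/9)*log(1 - u/(6/5)) has argument 1 - 6/5/(6/5) = 0 at 6/5: a logarithmic (infinitely-sheeted) branch point; the remaining terms are analytic or single-valued there.


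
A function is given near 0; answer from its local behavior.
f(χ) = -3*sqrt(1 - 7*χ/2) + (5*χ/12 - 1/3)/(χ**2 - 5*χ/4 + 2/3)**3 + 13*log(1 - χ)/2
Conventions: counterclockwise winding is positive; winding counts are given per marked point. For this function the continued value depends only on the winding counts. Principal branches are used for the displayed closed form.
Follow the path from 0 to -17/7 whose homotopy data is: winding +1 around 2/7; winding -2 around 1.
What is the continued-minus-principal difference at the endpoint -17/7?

Continued minus principal equals ((3)*sqrt(38)) - ((26)*pi)*i.

The rational part is single-valued and drops out of the difference; each branch term changes only by its own monodromy.
(-3)*sqrt(1 - χ/(2/7)): winding +1 is odd, the square root flips sign, contributing -2*(-3)*sqrt(1 - (-17/7)/(2/7)) = -2*(-3)*sqrt(19/2) = (3)*sqrt(38).
(13/2)*log(1 - χ/(1)): each positive loop around 1 adds 2*pi*i to the log, so winding -2 contributes (13/2)*(-2)*2*pi*i = -(26)*pi*i.
Summing the contributions at χ = -17/7 gives ((3)*sqrt(38)) - ((26)*pi)*i.


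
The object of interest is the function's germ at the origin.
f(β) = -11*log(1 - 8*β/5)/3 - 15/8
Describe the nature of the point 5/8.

The point is a logarithmic branch point.

The term (-11/3)*log(1 - β/(5/8)) has argument 1 - 5/8/(5/8) = 0 at 5/8: a logarithmic (infinitely-sheeted) branch point; the remaining terms are analytic or single-valued there.


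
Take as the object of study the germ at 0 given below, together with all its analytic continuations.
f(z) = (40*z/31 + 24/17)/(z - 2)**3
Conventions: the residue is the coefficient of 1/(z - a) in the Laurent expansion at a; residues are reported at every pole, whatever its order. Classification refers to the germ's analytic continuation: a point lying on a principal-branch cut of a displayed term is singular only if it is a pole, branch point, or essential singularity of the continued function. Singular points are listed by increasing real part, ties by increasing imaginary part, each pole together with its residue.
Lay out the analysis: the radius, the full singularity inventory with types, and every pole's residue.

Radius of convergence at 0: 2.
At 2: a pole of order 3; residue 0.

Denominator factor (z - 2)^3: pole of order 3 at 2, modulus 2.
The radius of convergence is the smallest modulus among the singular points: 2.
At the order-3 pole 2 set g(z) = (z - (2))^3*f(z) = 40*z/31 + 24/17.
Order-3 pole: residue = g''(a)/2; g''(2) = 0, so the residue is 0.


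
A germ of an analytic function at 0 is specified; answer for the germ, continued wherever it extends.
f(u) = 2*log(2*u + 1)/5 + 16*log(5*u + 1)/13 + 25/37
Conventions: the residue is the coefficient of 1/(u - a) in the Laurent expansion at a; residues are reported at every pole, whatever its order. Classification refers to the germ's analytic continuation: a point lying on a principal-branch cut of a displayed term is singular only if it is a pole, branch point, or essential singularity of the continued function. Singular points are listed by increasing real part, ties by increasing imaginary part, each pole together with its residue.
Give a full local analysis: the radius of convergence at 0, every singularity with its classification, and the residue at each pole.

Radius of convergence at 0: 1/5.
At -1/2: a logarithmic branch point.
At -1/5: a logarithmic branch point.

Branch term (2/5)*log(1 - u/(-1/2)): its argument vanishes at u = -1/2, a logarithmic branch point, modulus 1/2.
Branch term (16/13)*log(1 - u/(-1/5)): its argument vanishes at u = -1/5, a logarithmic branch point, modulus 1/5.
The radius of convergence is the smallest modulus among the singular points: 1/5.
List the singular points by increasing real part (a conjugate pair: the negative imaginary part first).


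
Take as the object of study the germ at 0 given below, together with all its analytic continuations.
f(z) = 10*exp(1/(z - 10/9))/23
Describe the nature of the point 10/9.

The point is an essential singularity.

The exponent 1/(z - (10/9)) has a pole at 10/9, so exp(1/(z - (10/9))) takes every nonzero value near it: an essential singularity (not a pole of any order).


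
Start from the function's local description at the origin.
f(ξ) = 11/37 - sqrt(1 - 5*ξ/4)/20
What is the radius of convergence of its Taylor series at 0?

The radius of convergence is 4/5.

Branch term (-1/20)*sqrt(1 - ξ/(4/5)): its argument vanishes at ξ = 4/5, a square-root branch point, modulus 4/5.
The radius of convergence is the smallest modulus among the singular points: 4/5.


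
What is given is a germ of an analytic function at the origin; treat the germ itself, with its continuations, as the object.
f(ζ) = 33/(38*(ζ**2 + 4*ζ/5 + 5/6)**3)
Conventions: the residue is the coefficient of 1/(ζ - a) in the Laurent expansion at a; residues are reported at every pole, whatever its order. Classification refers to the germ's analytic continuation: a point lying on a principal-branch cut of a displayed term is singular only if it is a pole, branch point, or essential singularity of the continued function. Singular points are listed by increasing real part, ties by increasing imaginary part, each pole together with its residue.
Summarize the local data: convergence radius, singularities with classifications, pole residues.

Denominator factor (ζ**2 + 4*ζ/5 + 5/6)^3: discriminant -202/75, complex-conjugate roots (-2/5) + ((1/30)*sqrt(606))*i and (-2/5) - ((1/30)*sqrt(606))*i; poles of order 3, moduli (1/6)*sqrt(30) and (1/6)*sqrt(30).
The radius of convergence is the smallest modulus among the singular points: (1/6)*sqrt(30).
The factor ζ**2 + 4*ζ/5 + 5/6 splits as (ζ - a)(ζ - a') with a = (-2/5) - ((1/30)*sqrt(606))*i, a' = (-2/5) + ((1/30)*sqrt(606))*i. At the order-3 pole a set g(ζ) = (ζ - a)^3*f(ζ) = [33/38] / (ζ - a')^3.
Order-3 pole: residue = g''(a)/2; g''((-2/5) - ((1/30)*sqrt(606))*i) = ((2784375/78302876)*sqrt(606))*i, so the residue is ((2784375/156605752)*sqrt(606))*i.
The factor ζ**2 + 4*ζ/5 + 5/6 splits as (ζ - a)(ζ - a') with a = (-2/5) + ((1/30)*sqrt(606))*i, a' = (-2/5) - ((1/30)*sqrt(606))*i. At the order-3 pole a set g(ζ) = (ζ - a)^3*f(ζ) = [33/38] / (ζ - a')^3.
Order-3 pole: residue = g''(a)/2; g''((-2/5) + ((1/30)*sqrt(606))*i) = -((2784375/78302876)*sqrt(606))*i, so the residue is -((2784375/156605752)*sqrt(606))*i.
List the singular points by increasing real part (a conjugate pair: the negative imaginary part first).

Radius of convergence at 0: (1/6)*sqrt(30).
At (-2/5) - ((1/30)*sqrt(606))*i: a pole of order 3; residue ((2784375/156605752)*sqrt(606))*i.
At (-2/5) + ((1/30)*sqrt(606))*i: a pole of order 3; residue -((2784375/156605752)*sqrt(606))*i.


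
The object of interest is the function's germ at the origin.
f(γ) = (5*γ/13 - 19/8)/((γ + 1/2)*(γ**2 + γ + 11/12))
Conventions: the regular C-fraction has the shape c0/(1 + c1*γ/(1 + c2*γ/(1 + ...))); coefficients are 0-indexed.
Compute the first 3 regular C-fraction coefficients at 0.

Taylor coefficients (expand at 0): a_0 = -57/11, a_1 = 26514/1573, a_2 = -608040/17303.
c0 = a_0 = -57/11. Peel one level at a time: if S = 1 + c*γ/S' with S'(0) = 1, then c is the γ-coefficient of S and S' = c*γ/(S - 1).
S_1 = c0/f = 1 + (8838/2717)*γ + (231804/61009)*γ^2 + ...; c1 = 8838/2717.
S_2 = c1*γ/(S_1 - 1) = 1 + (-141658/121277)*γ + ...; c2 = -141658/121277.

The regular C-fraction coefficients are [-57/11, 8838/2717, -141658/121277].


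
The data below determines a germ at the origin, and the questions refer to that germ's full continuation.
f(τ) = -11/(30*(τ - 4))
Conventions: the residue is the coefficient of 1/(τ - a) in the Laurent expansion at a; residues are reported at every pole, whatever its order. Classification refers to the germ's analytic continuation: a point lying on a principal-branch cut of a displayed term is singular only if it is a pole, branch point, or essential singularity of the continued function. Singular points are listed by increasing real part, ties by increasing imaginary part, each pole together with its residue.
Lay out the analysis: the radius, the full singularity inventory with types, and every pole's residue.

Radius of convergence at 0: 4.
At 4: a pole of order 1; residue -11/30.

Denominator factor (τ - 4): pole of order 1 at 4, modulus 4.
The radius of convergence is the smallest modulus among the singular points: 4.
At the order-1 pole 4 set g(τ) = (τ - (4))*f(τ) = -11/30.
Simple pole: residue = g(a) at a = 4, which is -11/30.


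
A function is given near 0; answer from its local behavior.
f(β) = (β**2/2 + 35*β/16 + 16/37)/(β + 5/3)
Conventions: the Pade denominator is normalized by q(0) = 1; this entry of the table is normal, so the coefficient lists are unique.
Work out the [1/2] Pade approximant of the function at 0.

Taylor coefficients needed (expand at 0): a_0 = 48/185, a_1 = 17121/14800, a_2 = -29163/74000, a_3 = 87489/370000.
Write the denominator as Q(β) = 1 + q1*β + q2*β^2. Requiring Q*f - P = O(β^4) with deg P <= 1 kills the coefficients of β^2..β^3 in Q*f:
  β^2: a_2 + q1*a_1 + q2*a_0 = 0, i.e. -29163/74000 + (17121/14800)*q1 + (48/185)*q2 = 0.
  β^3: a_3 + q1*a_2 + q2*a_1 = 0, i.e. 87489/370000 + (-29163/74000)*q1 + (17121/14800)*q2 = 0.
Solving this linear system: q1 = 68047/189505, q2 = -77768/947525.
The numerator is Q*f truncated at degree 1: P0 = a_0 = 48/185; P1 = a_1 + q1*a_0 = 701163117/560934800.

The Pade approximant has numerator coefficients [48/185, 701163117/560934800]; denominator coefficients [1, 68047/189505, -77768/947525].


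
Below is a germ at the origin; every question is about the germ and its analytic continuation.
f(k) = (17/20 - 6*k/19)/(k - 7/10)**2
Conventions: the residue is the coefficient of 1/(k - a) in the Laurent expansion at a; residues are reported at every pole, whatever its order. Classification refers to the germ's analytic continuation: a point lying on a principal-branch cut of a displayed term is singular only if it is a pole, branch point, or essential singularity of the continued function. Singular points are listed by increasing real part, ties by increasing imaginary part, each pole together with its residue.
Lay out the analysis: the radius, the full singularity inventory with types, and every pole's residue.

Radius of convergence at 0: 7/10.
At 7/10: a pole of order 2; residue -6/19.

Denominator factor (k - 7/10)^2: pole of order 2 at 7/10, modulus 7/10.
The radius of convergence is the smallest modulus among the singular points: 7/10.
At the order-2 pole 7/10 set g(k) = (k - (7/10))^2*f(k) = 17/20 - 6*k/19.
Order-2 pole: residue = g'(a); g'(7/10) = -6/19, so the residue is -6/19.


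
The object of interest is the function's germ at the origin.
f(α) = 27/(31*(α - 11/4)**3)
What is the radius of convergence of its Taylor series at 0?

Denominator factor (α - 11/4)^3: pole of order 3 at 11/4, modulus 11/4.
The radius of convergence is the smallest modulus among the singular points: 11/4.

The radius of convergence is 11/4.


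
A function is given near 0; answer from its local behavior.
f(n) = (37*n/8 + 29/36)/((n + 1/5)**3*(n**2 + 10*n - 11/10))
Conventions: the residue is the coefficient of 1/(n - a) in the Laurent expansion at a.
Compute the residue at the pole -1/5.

At the order-3 pole -1/5 set g(n) = (n - (-1/5))^3*f(n) = (37*n/8 + 29/36)/(n**2 + 10*n - 11/10).
Order-3 pole: residue = g''(a)/2; g''(-1/5) = -31122625/3581577, so the residue is -31122625/7163154.

The residue is -31122625/7163154.


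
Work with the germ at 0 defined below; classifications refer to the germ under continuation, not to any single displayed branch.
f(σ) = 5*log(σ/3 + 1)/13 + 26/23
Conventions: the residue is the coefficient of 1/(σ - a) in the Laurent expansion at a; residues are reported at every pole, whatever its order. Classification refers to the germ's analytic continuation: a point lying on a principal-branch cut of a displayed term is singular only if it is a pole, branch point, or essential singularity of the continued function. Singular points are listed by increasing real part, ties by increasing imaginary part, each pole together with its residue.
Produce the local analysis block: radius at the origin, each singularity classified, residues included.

Radius of convergence at 0: 3.
At -3: a logarithmic branch point.

Branch term (5/13)*log(1 - σ/(-3)): its argument vanishes at σ = -3, a logarithmic branch point, modulus 3.
The radius of convergence is the smallest modulus among the singular points: 3.


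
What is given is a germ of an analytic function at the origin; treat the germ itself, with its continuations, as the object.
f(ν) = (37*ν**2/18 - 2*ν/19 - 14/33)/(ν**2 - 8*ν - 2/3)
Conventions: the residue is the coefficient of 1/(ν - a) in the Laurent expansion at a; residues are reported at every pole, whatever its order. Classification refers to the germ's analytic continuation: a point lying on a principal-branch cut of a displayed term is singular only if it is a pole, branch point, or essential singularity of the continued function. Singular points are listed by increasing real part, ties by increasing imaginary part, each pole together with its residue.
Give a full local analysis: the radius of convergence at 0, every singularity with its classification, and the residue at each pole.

Denominator factor (ν**2 - 8*ν - 2/3): discriminant 200/3, real irrational roots 4 + (5/3)*sqrt(6) and 4 - (5/3)*sqrt(6); poles of order 1, moduli 4 + (5/3)*sqrt(6) and -4 + (5/3)*sqrt(6).
The radius of convergence is the smallest modulus among the singular points: -4 + (5/3)*sqrt(6).
The factor ν**2 - 8*ν - 2/3 splits as (ν - a)(ν - a') with a = 4 - (5/3)*sqrt(6), a' = 4 + (5/3)*sqrt(6). At the order-1 pole a set g(ν) = (ν - a)*f(ν) = [37*ν**2/18 - 2*ν/19 - 14/33] / (ν - a').
Simple pole: residue = g(a) at a = 4 - (5/3)*sqrt(6), which is 1397/171 - (374147/112860)*sqrt(6).
The factor ν**2 - 8*ν - 2/3 splits as (ν - a)(ν - a') with a = 4 + (5/3)*sqrt(6), a' = 4 - (5/3)*sqrt(6). At the order-1 pole a set g(ν) = (ν - a)*f(ν) = [37*ν**2/18 - 2*ν/19 - 14/33] / (ν - a').
Simple pole: residue = g(a) at a = 4 + (5/3)*sqrt(6), which is 1397/171 + (374147/112860)*sqrt(6).
List the singular points by increasing real part (a conjugate pair: the negative imaginary part first).

Radius of convergence at 0: -4 + (5/3)*sqrt(6).
At 4 - (5/3)*sqrt(6): a pole of order 1; residue 1397/171 - (374147/112860)*sqrt(6).
At 4 + (5/3)*sqrt(6): a pole of order 1; residue 1397/171 + (374147/112860)*sqrt(6).


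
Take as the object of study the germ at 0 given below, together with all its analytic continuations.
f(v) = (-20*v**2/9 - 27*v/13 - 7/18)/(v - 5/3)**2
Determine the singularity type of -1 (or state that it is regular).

The point is a regular point.

Denominator factors: v - 5/3 = -8/3 at v = -1 — none vanishes.
So the germ continues analytically to -1.


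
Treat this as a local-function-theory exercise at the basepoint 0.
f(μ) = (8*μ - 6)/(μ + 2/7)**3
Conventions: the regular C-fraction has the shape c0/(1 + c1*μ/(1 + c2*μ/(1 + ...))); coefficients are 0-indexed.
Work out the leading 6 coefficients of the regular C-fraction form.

Taylor coefficients (expand at 0): a_0 = -1029/4, a_1 = 24353/8, a_2 = -180075/8, a_3 = 2168103/16, a_4 = -46471355/64, a_5 = 462007623/128.
c0 = a_0 = -1029/4. Peel one level at a time: if S = 1 + c*μ/S' with S'(0) = 1, then c is the μ-coefficient of S and S' = c*μ/(S - 1).
S_1 = c0/f = 1 + (71/6)*μ + (1891/36)*μ^2 + ...; c1 = 71/6.
S_2 = c1*μ/(S_1 - 1) = 1 + (-1891/426)*μ + (102459/10082)*μ^2 + ...; c2 = -1891/426.
S_3 = c2*μ/(S_2 - 1) = 1 + (307377/134261)*μ + (25096281/14303524)*μ^2 + ...; c3 = 307377/134261.
S_4 = c3*μ/(S_3 - 1) = 1 + (-12121333/15816324)*μ + (84849331/69956496)*μ^2 + ...; c4 = -12121333/15816324.
S_5 = c4*μ/(S_4 - 1) = 1 + (13237/8364)*μ + ...; c5 = 13237/8364.

The regular C-fraction coefficients are [-1029/4, 71/6, -1891/426, 307377/134261, -12121333/15816324, 13237/8364].


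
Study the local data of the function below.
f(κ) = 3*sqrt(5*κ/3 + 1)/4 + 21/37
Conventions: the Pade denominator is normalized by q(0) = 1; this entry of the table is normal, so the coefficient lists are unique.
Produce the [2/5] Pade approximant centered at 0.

Taylor coefficients needed (expand at 0): a_0 = 195/148, a_1 = 5/8, a_2 = -25/96, a_3 = 125/576, a_4 = -3125/13824, a_5 = 21875/82944, a_6 = -109375/331776, a_7 = 859375/1990656.
Write the denominator as Q(κ) = 1 + q1*κ + q2*κ^2 + q3*κ^3 + q4*κ^4 + q5*κ^5. Requiring Q*f - P = O(κ^8) with deg P <= 2 kills the coefficients of κ^3..κ^7 in Q*f:
  κ^3: a_3 + q1*a_2 + q2*a_1 + q3*a_0 = 0, i.e. 125/576 + (-25/96)*q1 + (5/8)*q2 + (195/148)*q3 = 0.
  κ^4: a_4 + q1*a_3 + q2*a_2 + q3*a_1 + q4*a_0 = 0, i.e. -3125/13824 + (125/576)*q1 + (-25/96)*q2 + (5/8)*q3 + (195/148)*q4 = 0.
  κ^5: a_5 + q1*a_4 + q2*a_3 + q3*a_2 + q4*a_1 + q5*a_0 = 0, i.e. 21875/82944 + (-3125/13824)*q1 + (125/576)*q2 + (-25/96)*q3 + (5/8)*q4 + (195/148)*q5 = 0.
  κ^6: a_6 + q1*a_5 + q2*a_4 + q3*a_3 + q4*a_2 + q5*a_1 = 0, i.e. -109375/331776 + (21875/82944)*q1 + (-3125/13824)*q2 + (125/576)*q3 + (-25/96)*q4 + (5/8)*q5 = 0.
  κ^7: a_7 + q1*a_6 + q2*a_5 + q3*a_4 + q4*a_3 + q5*a_2 = 0, i.e. 859375/1990656 + (-109375/331776)*q1 + (21875/82944)*q2 + (-3125/13824)*q3 + (125/576)*q4 + (-25/96)*q5 = 0.
Solving this linear system: q1 = 2496485/1344686, q2 = 2052925/3457764, q3 = -1281125/16136232, q4 = 48308125/2323617408, q5 = -208240625/41825113344.
The numerator is Q*f truncated at degree 2: P0 = a_0 = 195/148; P1 = a_1 + q1*a_0 = 305599015/99506764; P2 = a_2 + q1*a_1 + q2*a_0 = 1339114275/796054112.

The Pade approximant has numerator coefficients [195/148, 305599015/99506764, 1339114275/796054112]; denominator coefficients [1, 2496485/1344686, 2052925/3457764, -1281125/16136232, 48308125/2323617408, -208240625/41825113344].


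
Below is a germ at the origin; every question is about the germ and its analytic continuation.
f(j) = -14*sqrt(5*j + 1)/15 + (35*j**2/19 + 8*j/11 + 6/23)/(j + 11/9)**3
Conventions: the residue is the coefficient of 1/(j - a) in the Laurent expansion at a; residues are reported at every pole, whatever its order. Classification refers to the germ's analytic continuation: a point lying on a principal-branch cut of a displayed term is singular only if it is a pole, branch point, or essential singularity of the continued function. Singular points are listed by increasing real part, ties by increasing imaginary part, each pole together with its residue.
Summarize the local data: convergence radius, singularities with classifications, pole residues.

Radius of convergence at 0: 1/5.
At -11/9: a pole of order 3; residue 35/19.
At -1/5: an algebraic (square-root) branch point.

Denominator factor (j + 11/9)^3: pole of order 3 at -11/9, modulus 11/9.
Branch term (-14/15)*sqrt(1 - j/(-1/5)): its argument vanishes at j = -1/5, a square-root branch point, modulus 1/5.
The radius of convergence is the smallest modulus among the singular points: 1/5.
The branch term is analytic at -11/9 and contributes nothing to the residue; only the rational part matters.
At the order-3 pole -11/9 set g(j) = (j - (-11/9))^3*(rational part) = 35*j**2/19 + 8*j/11 + 6/23.
Order-3 pole: residue = g''(a)/2; g''(-11/9) = 70/19, so the residue is 35/19.
List the singular points by increasing real part (a conjugate pair: the negative imaginary part first).


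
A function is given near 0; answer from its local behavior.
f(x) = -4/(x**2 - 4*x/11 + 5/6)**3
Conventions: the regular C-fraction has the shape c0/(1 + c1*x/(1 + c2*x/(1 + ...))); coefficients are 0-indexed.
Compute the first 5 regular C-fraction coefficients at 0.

Taylor coefficients (expand at 0): a_0 = -864/125, a_1 = -62208/6875, a_2 = 6422976/378125, a_3 = 31352832/831875, a_4 = -3682651392/228765625.
c0 = a_0 = -864/125. Peel one level at a time: if S = 1 + c*x/S' with S'(0) = 1, then c is the x-coefficient of S and S' = c*x/(S - 1).
S_1 = c0/f = 1 + (-72/55)*x + (12618/3025)*x^2 + ...; c1 = -72/55.
S_2 = c1*x/(S_1 - 1) = 1 + (701/220)*x + (372169/48400)*x^2 + ...; c2 = 701/220.
S_3 = c2*x/(S_2 - 1) = 1 + (-372169/154220)*x + (-895268766/1486488025)*x^2 + ...; c3 = -372169/154220.
S_4 = c3*x/(S_3 - 1) = 1 + (-511582152/2049853685)*x + ...; c4 = -511582152/2049853685.

The regular C-fraction coefficients are [-864/125, -72/55, 701/220, -372169/154220, -511582152/2049853685].


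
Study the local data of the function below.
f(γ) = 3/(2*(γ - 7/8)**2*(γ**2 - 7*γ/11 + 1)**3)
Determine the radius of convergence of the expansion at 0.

Denominator factor (γ**2 - 7*γ/11 + 1)^3: discriminant -435/121, complex-conjugate roots (7/22) + ((1/22)*sqrt(435))*i and (7/22) - ((1/22)*sqrt(435))*i; poles of order 3, moduli 1 and 1.
Denominator factor (γ - 7/8)^2: pole of order 2 at 7/8, modulus 7/8.
The radius of convergence is the smallest modulus among the singular points: 7/8.

The radius of convergence is 7/8.


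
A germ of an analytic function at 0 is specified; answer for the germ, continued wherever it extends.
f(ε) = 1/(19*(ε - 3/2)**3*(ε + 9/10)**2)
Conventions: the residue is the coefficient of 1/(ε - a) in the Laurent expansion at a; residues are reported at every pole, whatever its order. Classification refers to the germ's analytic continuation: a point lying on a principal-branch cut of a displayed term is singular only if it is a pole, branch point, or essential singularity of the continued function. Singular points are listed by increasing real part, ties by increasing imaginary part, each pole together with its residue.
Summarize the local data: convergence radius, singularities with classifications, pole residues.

Denominator factor (ε + 9/10)^2: pole of order 2 at -9/10, modulus 9/10.
Denominator factor (ε - 3/2)^3: pole of order 3 at 3/2, modulus 3/2.
The radius of convergence is the smallest modulus among the singular points: 9/10.
At the order-2 pole -9/10 set g(ε) = (ε - (-9/10))^2*f(ε) = 1/(19*(ε - 3/2)**3).
Order-2 pole: residue = g'(a); g'(-9/10) = -625/131328, so the residue is -625/131328.
At the order-3 pole 3/2 set g(ε) = (ε - (3/2))^3*f(ε) = 1/(19*(ε + 9/10)**2).
Order-3 pole: residue = g''(a)/2; g''(3/2) = 625/65664, so the residue is 625/131328.
List the singular points by increasing real part (a conjugate pair: the negative imaginary part first).

Radius of convergence at 0: 9/10.
At -9/10: a pole of order 2; residue -625/131328.
At 3/2: a pole of order 3; residue 625/131328.


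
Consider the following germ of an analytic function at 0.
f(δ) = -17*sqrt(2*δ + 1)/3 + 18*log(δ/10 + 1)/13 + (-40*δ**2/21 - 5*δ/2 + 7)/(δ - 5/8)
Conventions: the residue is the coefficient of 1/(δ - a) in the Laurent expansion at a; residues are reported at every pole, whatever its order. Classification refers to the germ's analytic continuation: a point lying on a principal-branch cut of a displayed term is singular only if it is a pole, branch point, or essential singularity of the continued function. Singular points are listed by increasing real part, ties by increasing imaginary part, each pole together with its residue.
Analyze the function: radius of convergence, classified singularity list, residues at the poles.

Denominator factor (δ - 5/8): pole of order 1 at 5/8, modulus 5/8.
Branch term (18/13)*log(1 - δ/(-10)): its argument vanishes at δ = -10, a logarithmic branch point, modulus 10.
Branch term (-17/3)*sqrt(1 - δ/(-1/2)): its argument vanishes at δ = -1/2, a square-root branch point, modulus 1/2.
The radius of convergence is the smallest modulus among the singular points: 1/2.
The branch terms are analytic at 5/8 and contribute nothing to the residue; only the rational part matters.
At the order-1 pole 5/8 set g(δ) = (δ - (5/8))*(rational part) = -40*δ**2/21 - 5*δ/2 + 7.
Simple pole: residue = g(a) at a = 5/8, which is 1577/336.
List the singular points by increasing real part (a conjugate pair: the negative imaginary part first).

Radius of convergence at 0: 1/2.
At -10: a logarithmic branch point.
At -1/2: an algebraic (square-root) branch point.
At 5/8: a pole of order 1; residue 1577/336.


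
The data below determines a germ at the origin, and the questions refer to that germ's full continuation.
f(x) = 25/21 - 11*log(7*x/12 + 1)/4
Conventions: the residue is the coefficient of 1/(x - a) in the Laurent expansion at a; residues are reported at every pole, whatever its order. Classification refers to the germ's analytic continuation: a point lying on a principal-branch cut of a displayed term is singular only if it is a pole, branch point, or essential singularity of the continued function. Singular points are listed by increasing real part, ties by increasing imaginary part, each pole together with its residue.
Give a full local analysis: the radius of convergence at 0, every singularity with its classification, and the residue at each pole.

Radius of convergence at 0: 12/7.
At -12/7: a logarithmic branch point.

Branch term (-11/4)*log(1 - x/(-12/7)): its argument vanishes at x = -12/7, a logarithmic branch point, modulus 12/7.
The radius of convergence is the smallest modulus among the singular points: 12/7.


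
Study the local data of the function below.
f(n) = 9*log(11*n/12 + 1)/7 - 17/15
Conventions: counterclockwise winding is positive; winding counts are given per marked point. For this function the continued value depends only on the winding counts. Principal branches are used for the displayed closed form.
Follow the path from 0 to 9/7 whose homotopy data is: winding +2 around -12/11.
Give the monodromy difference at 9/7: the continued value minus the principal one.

Continued minus principal equals (36/7)*pi*i.

The rational part is single-valued and drops out of the difference; each branch term changes only by its own monodromy.
(9/7)*log(1 - n/(-12/11)): each positive loop around -12/11 adds 2*pi*i to the log, so winding +2 contributes (9/7)*(2)*2*pi*i = (36/7)*pi*i.
Summing the contributions at n = 9/7 gives (36/7)*pi*i.


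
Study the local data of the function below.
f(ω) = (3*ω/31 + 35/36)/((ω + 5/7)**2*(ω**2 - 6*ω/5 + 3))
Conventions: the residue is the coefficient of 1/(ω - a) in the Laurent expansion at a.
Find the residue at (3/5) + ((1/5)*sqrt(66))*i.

The residue is (-1873319/25554168) + ((1800211/3373150176)*sqrt(66))*i.

The factor ω**2 - 6*ω/5 + 3 splits as (ω - a)(ω - a') with a = (3/5) + ((1/5)*sqrt(66))*i, a' = (3/5) - ((1/5)*sqrt(66))*i. At the order-1 pole a set g(ω) = (ω - a)*f(ω) = [(3*ω/31 + 35/36)/(ω + 5/7)**2] / (ω - a').
Simple pole: residue = g(a) at a = (3/5) + ((1/5)*sqrt(66))*i, which is (-1873319/25554168) + ((1800211/3373150176)*sqrt(66))*i.


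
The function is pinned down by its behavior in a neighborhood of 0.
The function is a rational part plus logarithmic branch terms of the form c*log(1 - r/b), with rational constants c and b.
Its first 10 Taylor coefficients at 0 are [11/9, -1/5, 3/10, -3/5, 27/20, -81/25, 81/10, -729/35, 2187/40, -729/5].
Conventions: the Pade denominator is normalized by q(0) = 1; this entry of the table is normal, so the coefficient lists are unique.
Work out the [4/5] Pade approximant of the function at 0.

The Pade approximant has numerator coefficients [11/9, 18307/2295, 44543/2550, 6131/425, 40493/11900]; denominator coefficients [1, 1706/255, 1287/85, 1116/85, 4041/1190, 81/2975].

Taylor coefficients needed (read off): a_0 = 11/9, a_1 = -1/5, a_2 = 3/10, a_3 = -3/5, a_4 = 27/20, a_5 = -81/25, a_6 = 81/10, a_7 = -729/35, a_8 = 2187/40, a_9 = -729/5.
Write the denominator as Q(r) = 1 + q1*r + q2*r^2 + q3*r^3 + q4*r^4 + q5*r^5. Requiring Q*f - P = O(r^10) with deg P <= 4 kills the coefficients of r^5..r^9 in Q*f:
  r^5: a_5 + q1*a_4 + q2*a_3 + q3*a_2 + q4*a_1 + q5*a_0 = 0, i.e. -81/25 + (27/20)*q1 + (-3/5)*q2 + (3/10)*q3 + (-1/5)*q4 + (11/9)*q5 = 0.
  r^6: a_6 + q1*a_5 + q2*a_4 + q3*a_3 + q4*a_2 + q5*a_1 = 0, i.e. 81/10 + (-81/25)*q1 + (27/20)*q2 + (-3/5)*q3 + (3/10)*q4 + (-1/5)*q5 = 0.
  r^7: a_7 + q1*a_6 + q2*a_5 + q3*a_4 + q4*a_3 + q5*a_2 = 0, i.e. -729/35 + (81/10)*q1 + (-81/25)*q2 + (27/20)*q3 + (-3/5)*q4 + (3/10)*q5 = 0.
  r^8: a_8 + q1*a_7 + q2*a_6 + q3*a_5 + q4*a_4 + q5*a_3 = 0, i.e. 2187/40 + (-729/35)*q1 + (81/10)*q2 + (-81/25)*q3 + (27/20)*q4 + (-3/5)*q5 = 0.
  r^9: a_9 + q1*a_8 + q2*a_7 + q3*a_6 + q4*a_5 + q5*a_4 = 0, i.e. -729/5 + (2187/40)*q1 + (-729/35)*q2 + (81/10)*q3 + (-81/25)*q4 + (27/20)*q5 = 0.
Solving this linear system: q1 = 1706/255, q2 = 1287/85, q3 = 1116/85, q4 = 4041/1190, q5 = 81/2975.
The numerator is Q*f truncated at degree 4: P0 = a_0 = 11/9; P1 = a_1 + q1*a_0 = 18307/2295; P2 = a_2 + q1*a_1 + q2*a_0 = 44543/2550; P3 = a_3 + q1*a_2 + q2*a_1 + q3*a_0 = 6131/425; P4 = a_4 + q1*a_3 + q2*a_2 + q3*a_1 + q4*a_0 = 40493/11900.


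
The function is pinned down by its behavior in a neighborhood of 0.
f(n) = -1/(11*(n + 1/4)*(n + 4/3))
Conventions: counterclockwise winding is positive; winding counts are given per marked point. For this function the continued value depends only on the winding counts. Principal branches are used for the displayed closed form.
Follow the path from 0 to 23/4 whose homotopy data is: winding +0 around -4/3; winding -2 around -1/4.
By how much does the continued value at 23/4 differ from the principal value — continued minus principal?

The function is rational, hence single-valued: continuing it around any pole returns the same value, so the difference is 0.

Continued minus principal equals 0.


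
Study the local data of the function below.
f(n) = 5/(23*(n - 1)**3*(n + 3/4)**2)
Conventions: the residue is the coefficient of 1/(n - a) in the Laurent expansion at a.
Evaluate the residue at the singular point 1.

The residue is 3840/55223.

At the order-3 pole 1 set g(n) = (n - (1))^3*f(n) = 5/(23*(n + 3/4)**2).
Order-3 pole: residue = g''(a)/2; g''(1) = 7680/55223, so the residue is 3840/55223.


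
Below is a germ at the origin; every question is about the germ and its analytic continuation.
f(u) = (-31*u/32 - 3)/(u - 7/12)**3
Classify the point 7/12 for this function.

The point is a pole of order 3.

The denominator factor u - 7/12 vanishes at 7/12 and appears to the power 3; the numerator there equals -1369/384, nonzero, and no other factor vanishes.
Hence a pole whose order is the multiplicity, 3.


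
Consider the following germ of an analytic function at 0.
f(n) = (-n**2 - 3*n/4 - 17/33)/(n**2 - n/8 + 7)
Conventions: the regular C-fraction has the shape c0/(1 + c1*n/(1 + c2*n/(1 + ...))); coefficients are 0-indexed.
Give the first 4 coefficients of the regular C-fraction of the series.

The regular C-fraction coefficients are [-17/231, -1403/952, 22481/95404, -221342516/31540843].

Taylor coefficients (expand at 0): a_0 = -17/231, a_1 = -1403/12936, a_2 = -32425/241472, a_3 = 531269/40567296.
c0 = a_0 = -17/231. Peel one level at a time: if S = 1 + c*n/S' with S'(0) = 1, then c is the n-coefficient of S and S' = c*n/(S - 1).
S_1 = c0/f = 1 + (-1403/952)*n + (22481/64736)*n^2 + ...; c1 = -1403/952.
S_2 = c1*n/(S_1 - 1) = 1 + (22481/95404)*n + (3255037/1968409)*n^2 + ...; c2 = 22481/95404.
S_3 = c2*n/(S_2 - 1) = 1 + (-221342516/31540843)*n + ...; c3 = -221342516/31540843.


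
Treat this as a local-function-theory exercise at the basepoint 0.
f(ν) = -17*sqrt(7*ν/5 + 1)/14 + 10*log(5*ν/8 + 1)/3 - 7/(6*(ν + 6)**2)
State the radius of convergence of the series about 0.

The radius of convergence is 5/7.

Denominator factor (ν + 6)^2: pole of order 2 at -6, modulus 6.
Branch term (-17/14)*sqrt(1 - ν/(-5/7)): its argument vanishes at ν = -5/7, a square-root branch point, modulus 5/7.
Branch term (10/3)*log(1 - ν/(-8/5)): its argument vanishes at ν = -8/5, a logarithmic branch point, modulus 8/5.
The radius of convergence is the smallest modulus among the singular points: 5/7.


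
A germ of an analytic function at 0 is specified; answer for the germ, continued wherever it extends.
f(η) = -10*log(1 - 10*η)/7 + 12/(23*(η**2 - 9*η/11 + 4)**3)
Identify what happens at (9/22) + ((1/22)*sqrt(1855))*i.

The denominator factor η**2 - 9*η/11 + 4 vanishes at (9/22) + ((1/22)*sqrt(1855))*i and appears to the power 3; the numerator there equals 12/23, nonzero, and no other factor vanishes.
The branch terms are analytic at this point.
Hence a pole whose order is the multiplicity, 3.

The point is a pole of order 3.


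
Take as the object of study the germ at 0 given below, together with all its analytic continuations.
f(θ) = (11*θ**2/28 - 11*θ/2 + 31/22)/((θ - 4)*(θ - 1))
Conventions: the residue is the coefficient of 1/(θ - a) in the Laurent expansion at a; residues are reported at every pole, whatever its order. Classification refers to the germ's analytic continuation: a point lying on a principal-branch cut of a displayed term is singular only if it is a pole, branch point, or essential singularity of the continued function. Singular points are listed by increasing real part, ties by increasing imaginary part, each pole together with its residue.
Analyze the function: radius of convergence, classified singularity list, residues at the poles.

Radius of convergence at 0: 1.
At 1: a pole of order 1; residue 1139/924.
At 4: a pole of order 1; residue -2203/462.

Denominator factor (θ - 4): pole of order 1 at 4, modulus 4.
Denominator factor (θ - 1): pole of order 1 at 1, modulus 1.
The radius of convergence is the smallest modulus among the singular points: 1.
At the order-1 pole 1 set g(θ) = (θ - (1))*f(θ) = (11*θ**2/28 - 11*θ/2 + 31/22)/(θ - 4).
Simple pole: residue = g(a) at a = 1, which is 1139/924.
At the order-1 pole 4 set g(θ) = (θ - (4))*f(θ) = (11*θ**2/28 - 11*θ/2 + 31/22)/(θ - 1).
Simple pole: residue = g(a) at a = 4, which is -2203/462.
List the singular points by increasing real part (a conjugate pair: the negative imaginary part first).
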